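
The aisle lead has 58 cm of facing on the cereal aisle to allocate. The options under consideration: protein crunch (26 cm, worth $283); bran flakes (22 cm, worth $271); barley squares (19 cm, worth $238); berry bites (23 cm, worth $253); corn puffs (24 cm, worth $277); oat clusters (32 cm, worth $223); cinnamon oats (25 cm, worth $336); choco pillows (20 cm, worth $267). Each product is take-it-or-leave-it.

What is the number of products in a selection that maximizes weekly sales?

2

The maximum weekly sales within 58 cm is 619.
For example protein crunch + cinnamon oats achieves it, using 51 cm.
Any selection reaching 619 contains exactly 2 products.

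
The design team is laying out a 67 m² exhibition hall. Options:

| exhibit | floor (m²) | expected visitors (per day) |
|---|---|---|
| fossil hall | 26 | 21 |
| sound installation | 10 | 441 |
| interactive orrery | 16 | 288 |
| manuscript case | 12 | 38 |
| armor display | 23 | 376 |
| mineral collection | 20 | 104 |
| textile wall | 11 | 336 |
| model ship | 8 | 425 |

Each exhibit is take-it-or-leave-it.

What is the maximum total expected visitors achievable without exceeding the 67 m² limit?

1616

Filling by ratio: sound installation + interactive orrery + mineral collection + textile wall + model ship for 1594, with 2 m² left unused.
The 36 m² tied up in interactive orrery and mineral collection is better spent on manuscript case + armor display — total rises to 1616 (64 m²).
Runner-up sound installation + interactive orrery + mineral collection + textile wall + model ship tops out at 1594.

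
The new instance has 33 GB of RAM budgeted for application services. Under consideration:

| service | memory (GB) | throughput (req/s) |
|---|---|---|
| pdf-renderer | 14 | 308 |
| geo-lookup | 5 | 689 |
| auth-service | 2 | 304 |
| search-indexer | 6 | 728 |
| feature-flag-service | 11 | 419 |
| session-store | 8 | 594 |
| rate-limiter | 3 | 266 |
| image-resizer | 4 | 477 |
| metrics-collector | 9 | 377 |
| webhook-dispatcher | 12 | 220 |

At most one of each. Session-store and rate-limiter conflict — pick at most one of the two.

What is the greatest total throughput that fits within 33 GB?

2883

Best packing: geo-lookup + auth-service + search-indexer + feature-flag-service + rate-limiter + image-resizer — 31 GB, 2883 total.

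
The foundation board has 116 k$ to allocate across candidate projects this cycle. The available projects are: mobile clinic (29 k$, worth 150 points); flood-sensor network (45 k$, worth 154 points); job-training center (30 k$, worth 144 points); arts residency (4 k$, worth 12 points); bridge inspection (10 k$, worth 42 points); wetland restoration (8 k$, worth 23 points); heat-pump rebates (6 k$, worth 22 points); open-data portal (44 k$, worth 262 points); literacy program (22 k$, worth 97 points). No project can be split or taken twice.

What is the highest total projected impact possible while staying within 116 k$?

Mobile clinic + job-training center + bridge inspection + open-data portal uses 113 of the 116 k$ and totals 598.
The spare 3 k$ is too small for any remaining project, and no exchange beats 598.

598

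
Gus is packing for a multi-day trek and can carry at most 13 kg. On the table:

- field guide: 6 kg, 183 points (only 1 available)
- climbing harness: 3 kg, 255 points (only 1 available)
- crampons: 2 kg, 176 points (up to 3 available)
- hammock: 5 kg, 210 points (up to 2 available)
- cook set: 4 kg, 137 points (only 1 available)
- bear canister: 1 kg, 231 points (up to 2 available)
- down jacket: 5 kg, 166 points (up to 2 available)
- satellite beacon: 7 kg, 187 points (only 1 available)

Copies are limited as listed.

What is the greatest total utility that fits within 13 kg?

Best packing: climbing harness + 3×crampons + 2×bear canister — 11 kg, 1245 total.
Nothing else within 13 kg beats 1245.

1245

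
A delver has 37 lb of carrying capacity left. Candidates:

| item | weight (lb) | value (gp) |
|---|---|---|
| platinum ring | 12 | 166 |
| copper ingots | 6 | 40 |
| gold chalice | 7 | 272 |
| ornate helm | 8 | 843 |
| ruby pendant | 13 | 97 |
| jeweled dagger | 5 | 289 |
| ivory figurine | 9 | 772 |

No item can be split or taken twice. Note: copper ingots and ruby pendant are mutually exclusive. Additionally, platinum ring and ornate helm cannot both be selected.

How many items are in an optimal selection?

5

Best achievable value is 2216.
For example copper ingots + gold chalice + ornate helm + jeweled dagger + ivory figurine achieves it, using 35 lb.
Every optimal selection uses 5 items.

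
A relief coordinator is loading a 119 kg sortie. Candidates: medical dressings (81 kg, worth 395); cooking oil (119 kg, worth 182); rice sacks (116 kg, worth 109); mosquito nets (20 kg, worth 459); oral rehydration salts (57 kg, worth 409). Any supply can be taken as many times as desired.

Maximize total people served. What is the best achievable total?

Density check — mosquito nets 22.95, oral rehydration salts 7.18, medical dressings 4.88 are the best per kg.
The ratio ordering already packs tightly: 5×mosquito nets, 100 kg, 2295.

2295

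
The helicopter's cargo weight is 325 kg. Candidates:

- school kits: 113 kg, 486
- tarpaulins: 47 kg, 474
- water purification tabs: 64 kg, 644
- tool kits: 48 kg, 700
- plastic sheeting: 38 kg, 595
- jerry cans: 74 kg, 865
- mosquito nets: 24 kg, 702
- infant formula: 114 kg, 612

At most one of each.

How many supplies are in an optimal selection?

Best achievable people served is 3980.
For example tarpaulins + water purification tabs + tool kits + plastic sheeting + jerry cans + mosquito nets achieves it, using 295 kg.
Any selection reaching 3980 contains exactly 6 supplies.

6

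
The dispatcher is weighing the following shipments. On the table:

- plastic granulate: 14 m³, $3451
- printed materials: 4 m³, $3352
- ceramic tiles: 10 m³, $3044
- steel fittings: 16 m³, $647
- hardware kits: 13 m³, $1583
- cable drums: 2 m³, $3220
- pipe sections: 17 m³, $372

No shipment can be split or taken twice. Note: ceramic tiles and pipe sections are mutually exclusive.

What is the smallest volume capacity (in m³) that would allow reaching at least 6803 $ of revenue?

Look for the lowest-volume combination reaching 6803.
Taking printed materials + ceramic tiles + cable drums gives 9616 (≥ 6803) for 16 m³.
Any bundle with less than 16 m³ falls short of 6803.

16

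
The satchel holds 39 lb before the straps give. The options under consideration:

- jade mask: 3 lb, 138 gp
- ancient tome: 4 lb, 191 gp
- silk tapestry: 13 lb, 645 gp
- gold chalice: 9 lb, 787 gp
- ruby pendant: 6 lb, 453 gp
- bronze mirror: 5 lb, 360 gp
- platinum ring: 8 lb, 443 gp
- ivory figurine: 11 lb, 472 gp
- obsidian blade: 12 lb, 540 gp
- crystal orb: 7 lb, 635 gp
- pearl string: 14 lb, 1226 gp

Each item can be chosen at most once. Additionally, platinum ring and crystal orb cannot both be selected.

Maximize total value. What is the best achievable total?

3239

Density check — crystal orb 90.71, pearl string 87.57, gold chalice 87.44, ruby pendant 75.50 are the best per lb.
Taking jade mask + gold chalice + ruby pendant + crystal orb + pearl string: 39 lb used, 3239 in value.
The closest alternative, ancient tome + gold chalice + bronze mirror + crystal orb + pearl string, reaches only 3199.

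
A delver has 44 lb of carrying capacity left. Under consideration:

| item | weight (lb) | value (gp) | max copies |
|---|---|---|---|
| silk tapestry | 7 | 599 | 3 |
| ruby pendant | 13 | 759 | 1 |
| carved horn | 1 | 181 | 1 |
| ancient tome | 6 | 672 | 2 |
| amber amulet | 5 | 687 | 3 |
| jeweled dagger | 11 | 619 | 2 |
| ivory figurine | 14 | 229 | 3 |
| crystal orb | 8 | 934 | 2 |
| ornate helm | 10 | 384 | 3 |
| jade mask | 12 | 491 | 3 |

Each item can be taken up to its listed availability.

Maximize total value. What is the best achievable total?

Carved horn + 2×ancient tome + 3×amber amulet + 2×crystal orb uses 44 of the 44 lb and totals 5454.
Every other selection either busts 44 lb or exceeds an availability limit or fails to beat 5454.

5454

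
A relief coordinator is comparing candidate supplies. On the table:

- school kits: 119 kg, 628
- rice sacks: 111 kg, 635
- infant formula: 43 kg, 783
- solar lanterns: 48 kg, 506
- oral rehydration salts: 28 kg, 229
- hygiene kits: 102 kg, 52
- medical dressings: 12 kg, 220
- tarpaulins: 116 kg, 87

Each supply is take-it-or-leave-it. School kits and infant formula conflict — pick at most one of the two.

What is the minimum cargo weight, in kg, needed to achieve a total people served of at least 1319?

103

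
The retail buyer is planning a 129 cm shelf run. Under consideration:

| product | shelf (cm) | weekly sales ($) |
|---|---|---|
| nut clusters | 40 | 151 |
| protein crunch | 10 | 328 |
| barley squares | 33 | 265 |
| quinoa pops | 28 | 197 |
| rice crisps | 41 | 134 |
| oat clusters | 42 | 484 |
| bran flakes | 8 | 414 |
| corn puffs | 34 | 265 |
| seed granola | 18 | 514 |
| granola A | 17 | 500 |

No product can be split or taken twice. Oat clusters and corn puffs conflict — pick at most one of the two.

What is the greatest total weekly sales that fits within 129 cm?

2505

Best packing: protein crunch + barley squares + oat clusters + bran flakes + seed granola + granola A — 128 cm, 2505 total.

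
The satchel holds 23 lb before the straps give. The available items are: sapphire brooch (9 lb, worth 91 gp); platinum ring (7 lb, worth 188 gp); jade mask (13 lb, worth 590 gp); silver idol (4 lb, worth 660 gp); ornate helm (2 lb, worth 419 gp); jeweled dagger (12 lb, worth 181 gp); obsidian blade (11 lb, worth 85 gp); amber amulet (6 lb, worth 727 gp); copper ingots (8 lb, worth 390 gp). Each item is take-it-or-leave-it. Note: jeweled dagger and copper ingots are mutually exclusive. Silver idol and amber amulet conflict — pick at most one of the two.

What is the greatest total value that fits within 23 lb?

1736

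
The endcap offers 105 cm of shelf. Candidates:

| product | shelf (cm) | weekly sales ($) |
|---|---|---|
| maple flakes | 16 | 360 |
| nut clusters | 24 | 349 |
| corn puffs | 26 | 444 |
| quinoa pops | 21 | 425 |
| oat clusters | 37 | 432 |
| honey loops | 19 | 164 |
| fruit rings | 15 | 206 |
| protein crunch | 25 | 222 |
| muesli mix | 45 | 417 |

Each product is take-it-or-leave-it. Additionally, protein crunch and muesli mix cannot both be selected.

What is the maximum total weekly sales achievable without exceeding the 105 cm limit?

Ranking by ratio (weekly sales/cm): maple flakes 22.50, quinoa pops 20.24, corn puffs 17.08, nut clusters 14.54.
Taking maple flakes + nut clusters + corn puffs + quinoa pops + fruit rings: 102 cm used, 1784 in weekly sales.
The closest alternative, maple flakes + corn puffs + quinoa pops + oat clusters, reaches only 1661.

1784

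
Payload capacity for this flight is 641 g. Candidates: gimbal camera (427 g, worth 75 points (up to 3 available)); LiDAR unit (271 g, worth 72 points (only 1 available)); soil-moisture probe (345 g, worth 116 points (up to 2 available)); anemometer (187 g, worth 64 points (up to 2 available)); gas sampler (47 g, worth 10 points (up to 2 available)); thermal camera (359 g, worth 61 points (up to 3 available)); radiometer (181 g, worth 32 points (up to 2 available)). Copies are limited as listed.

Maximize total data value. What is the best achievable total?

Filling by ratio: 2×anemometer + 2×gas sampler for 148, with 173 g left unused.
The 187 g tied up in anemometer is better spent on soil-moisture probe — total rises to 200 (626 g).
Nothing else within 641 g beats 200.

200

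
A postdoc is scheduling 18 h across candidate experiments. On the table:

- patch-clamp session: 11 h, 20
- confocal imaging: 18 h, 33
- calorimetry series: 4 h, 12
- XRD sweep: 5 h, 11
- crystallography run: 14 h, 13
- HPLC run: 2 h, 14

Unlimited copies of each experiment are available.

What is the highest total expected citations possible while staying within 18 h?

126

Density check — HPLC run 7.00, calorimetry series 3.00, XRD sweep 2.20, confocal imaging 1.83 are the best per h.
The ratio ordering already packs tightly: 9×HPLC run, 18 h, 126.
That's the maximum — no swap from here does better than 126.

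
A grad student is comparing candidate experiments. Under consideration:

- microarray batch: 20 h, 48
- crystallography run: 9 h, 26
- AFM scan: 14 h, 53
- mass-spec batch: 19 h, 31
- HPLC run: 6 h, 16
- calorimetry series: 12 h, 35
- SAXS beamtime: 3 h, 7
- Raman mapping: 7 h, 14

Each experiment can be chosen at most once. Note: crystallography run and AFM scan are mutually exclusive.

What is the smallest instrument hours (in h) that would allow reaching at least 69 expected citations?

20

Minimise h subject to total expected citations ≥ 69.
AFM scan + HPLC run: 69 expected citations at 20 h.
No combination under 20 h hits 69.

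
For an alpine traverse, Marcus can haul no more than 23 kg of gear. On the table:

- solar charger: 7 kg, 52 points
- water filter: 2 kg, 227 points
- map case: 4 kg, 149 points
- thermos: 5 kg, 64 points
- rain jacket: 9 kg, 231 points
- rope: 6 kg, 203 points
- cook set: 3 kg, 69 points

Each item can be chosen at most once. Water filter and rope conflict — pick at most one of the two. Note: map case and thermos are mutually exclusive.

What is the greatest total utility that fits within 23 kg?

676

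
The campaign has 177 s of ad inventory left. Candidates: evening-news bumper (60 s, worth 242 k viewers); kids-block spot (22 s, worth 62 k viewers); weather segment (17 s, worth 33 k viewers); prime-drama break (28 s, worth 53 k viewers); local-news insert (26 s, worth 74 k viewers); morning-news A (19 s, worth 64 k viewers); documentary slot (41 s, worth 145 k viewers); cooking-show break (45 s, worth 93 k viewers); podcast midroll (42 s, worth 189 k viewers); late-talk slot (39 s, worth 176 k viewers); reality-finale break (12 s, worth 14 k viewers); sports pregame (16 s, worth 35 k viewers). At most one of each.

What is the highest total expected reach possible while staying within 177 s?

706

Taking evening-news bumper + morning-news A + podcast midroll + late-talk slot + sports pregame: 176 s used, 706 in expected reach.
Next best is evening-news bumper + weather segment + morning-news A + podcast midroll + late-talk slot at 704 (177 s) — short by 2.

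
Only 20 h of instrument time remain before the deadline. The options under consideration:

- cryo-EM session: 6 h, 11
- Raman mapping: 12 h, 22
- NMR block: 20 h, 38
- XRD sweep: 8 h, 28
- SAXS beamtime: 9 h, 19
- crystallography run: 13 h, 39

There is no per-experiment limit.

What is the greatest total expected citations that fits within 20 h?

56

By expected citations per h: XRD sweep 3.50, crystallography run 3.00, SAXS beamtime 2.11, NMR block 1.90 lead.
The ratio ordering already packs tightly: 2×XRD sweep, 16 h, 56.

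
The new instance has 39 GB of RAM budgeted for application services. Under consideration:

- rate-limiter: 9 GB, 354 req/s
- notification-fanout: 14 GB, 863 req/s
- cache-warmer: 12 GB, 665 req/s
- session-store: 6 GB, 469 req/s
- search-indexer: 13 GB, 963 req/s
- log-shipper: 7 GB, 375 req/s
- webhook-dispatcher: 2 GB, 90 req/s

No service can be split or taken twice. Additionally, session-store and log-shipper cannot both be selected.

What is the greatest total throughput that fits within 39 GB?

2491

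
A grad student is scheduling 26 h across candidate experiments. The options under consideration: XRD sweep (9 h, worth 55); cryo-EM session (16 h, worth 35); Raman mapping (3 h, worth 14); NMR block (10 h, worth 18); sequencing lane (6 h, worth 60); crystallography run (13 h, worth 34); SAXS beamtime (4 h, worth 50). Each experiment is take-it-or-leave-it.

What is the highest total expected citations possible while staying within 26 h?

179

By expected citations per h: SAXS beamtime 12.50, sequencing lane 10.00, XRD sweep 6.11, Raman mapping 4.67 lead.
XRD sweep + Raman mapping + sequencing lane + SAXS beamtime uses 22 of the 26 h and totals 179.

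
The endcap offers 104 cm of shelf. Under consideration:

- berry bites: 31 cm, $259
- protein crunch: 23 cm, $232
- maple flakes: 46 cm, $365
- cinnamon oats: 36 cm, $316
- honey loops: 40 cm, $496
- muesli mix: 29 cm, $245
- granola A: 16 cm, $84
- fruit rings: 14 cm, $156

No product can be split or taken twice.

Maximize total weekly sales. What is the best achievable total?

Taking the top-ratio products first gives protein crunch + honey loops + granola A + fruit rings for 968 (93 cm).
Replace granola A and fruit rings with cinnamon oats: the trade gains 76 net, giving 1044 at 99 cm.
Next best is maple flakes + honey loops + fruit rings at 1017 (100 cm) — short by 27.

1044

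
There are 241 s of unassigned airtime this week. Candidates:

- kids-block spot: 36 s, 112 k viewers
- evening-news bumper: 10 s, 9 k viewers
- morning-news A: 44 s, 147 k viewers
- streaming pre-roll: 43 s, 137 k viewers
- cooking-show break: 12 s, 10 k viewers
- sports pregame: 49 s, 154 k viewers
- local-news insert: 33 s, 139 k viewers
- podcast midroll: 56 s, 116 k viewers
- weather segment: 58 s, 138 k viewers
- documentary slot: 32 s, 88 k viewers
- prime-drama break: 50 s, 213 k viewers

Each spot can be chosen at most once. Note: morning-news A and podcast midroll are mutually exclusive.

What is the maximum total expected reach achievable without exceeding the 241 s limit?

836

Ranking by ratio (expected reach/s): prime-drama break 4.26, local-news insert 4.21, morning-news A 3.34, streaming pre-roll 3.19.
Greedy by ratio would take evening-news bumper + morning-news A + streaming pre-roll + cooking-show break + sports pregame + local-news insert + prime-drama break: 241 s used, total 809.
But kids-block spot + morning-news A + streaming pre-roll + local-news insert + documentary slot + prime-drama break fits in 238 s and reaches 836.
Every other selection either busts 241 s or breaks a pairing rule or fails to beat 836.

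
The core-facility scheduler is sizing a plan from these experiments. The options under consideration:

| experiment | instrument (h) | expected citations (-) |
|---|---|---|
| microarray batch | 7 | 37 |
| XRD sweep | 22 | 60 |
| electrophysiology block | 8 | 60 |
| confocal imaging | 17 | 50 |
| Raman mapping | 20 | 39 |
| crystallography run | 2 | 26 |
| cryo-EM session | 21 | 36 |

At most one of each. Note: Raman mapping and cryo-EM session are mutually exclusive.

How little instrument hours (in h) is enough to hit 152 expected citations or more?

Look for the lowest-instrument combination reaching 152.
microarray batch + electrophysiology block + confocal imaging + crystallography run reaches 173 using 34 h.
Below 34 h the best achievable stays under 152.

34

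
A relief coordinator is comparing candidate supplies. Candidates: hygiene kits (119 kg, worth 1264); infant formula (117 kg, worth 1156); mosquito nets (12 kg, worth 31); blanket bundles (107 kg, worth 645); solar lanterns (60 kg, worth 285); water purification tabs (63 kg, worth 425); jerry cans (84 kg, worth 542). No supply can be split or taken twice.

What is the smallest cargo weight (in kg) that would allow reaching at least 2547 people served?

296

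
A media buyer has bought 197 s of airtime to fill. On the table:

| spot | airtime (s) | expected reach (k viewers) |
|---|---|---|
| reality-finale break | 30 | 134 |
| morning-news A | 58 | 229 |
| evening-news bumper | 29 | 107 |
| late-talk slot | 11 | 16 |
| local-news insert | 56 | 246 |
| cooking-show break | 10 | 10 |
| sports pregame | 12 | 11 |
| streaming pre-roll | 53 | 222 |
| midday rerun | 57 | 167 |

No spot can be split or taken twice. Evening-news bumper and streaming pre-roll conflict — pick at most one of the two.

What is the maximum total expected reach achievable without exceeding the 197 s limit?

The ratio ordering already packs tightly: reality-finale break + morning-news A + local-news insert + streaming pre-roll, 197 s, 831.

831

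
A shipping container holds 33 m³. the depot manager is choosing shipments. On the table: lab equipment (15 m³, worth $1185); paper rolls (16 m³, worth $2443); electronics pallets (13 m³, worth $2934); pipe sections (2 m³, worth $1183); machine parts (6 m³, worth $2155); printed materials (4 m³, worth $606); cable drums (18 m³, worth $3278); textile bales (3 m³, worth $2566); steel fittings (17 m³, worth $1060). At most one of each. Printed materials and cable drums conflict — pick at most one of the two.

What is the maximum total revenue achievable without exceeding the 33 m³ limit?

9444

Density check — textile bales 855.33, pipe sections 591.50, machine parts 359.17, electronics pallets 225.69 are the best per m³.
Best packing: electronics pallets + pipe sections + machine parts + printed materials + textile bales — 28 m³, 9444 total.
Next best is pipe sections + machine parts + cable drums + textile bales at 9182 (29 m³) — short by 262.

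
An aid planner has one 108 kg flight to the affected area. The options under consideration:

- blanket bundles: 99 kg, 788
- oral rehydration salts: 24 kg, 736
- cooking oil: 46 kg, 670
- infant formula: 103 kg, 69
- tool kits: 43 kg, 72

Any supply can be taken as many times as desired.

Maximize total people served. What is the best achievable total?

2944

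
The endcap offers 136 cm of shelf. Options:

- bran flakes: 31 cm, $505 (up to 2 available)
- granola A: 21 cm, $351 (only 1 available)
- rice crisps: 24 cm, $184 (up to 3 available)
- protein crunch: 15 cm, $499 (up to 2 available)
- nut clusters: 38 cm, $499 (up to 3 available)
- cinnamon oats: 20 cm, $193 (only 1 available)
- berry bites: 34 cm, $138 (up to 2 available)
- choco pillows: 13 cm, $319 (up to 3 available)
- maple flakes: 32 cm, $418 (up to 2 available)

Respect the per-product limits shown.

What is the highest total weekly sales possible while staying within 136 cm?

Ranking by ratio (weekly sales/cm): protein crunch 33.27, choco pillows 24.54, granola A 16.71.
Greedy by ratio would take bran flakes + granola A + 2×protein crunch + 3×choco pillows: 121 cm used, total 2811.
The 21 cm tied up in granola A is better spent on bran flakes — total rises to 2965 (131 cm).

2965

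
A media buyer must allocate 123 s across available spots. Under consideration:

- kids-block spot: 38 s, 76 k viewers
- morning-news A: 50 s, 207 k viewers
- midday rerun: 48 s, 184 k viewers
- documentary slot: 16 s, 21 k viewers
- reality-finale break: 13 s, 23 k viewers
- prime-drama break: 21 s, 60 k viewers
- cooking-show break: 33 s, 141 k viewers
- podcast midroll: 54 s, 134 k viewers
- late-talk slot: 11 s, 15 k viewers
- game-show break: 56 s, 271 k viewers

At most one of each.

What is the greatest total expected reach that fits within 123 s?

By expected reach per s: game-show break 4.84, cooking-show break 4.27, morning-news A 4.14, midday rerun 3.83 lead.
A density-first pass picks reality-finale break + prime-drama break + cooking-show break + game-show break — 495 at 123 s.
Replace prime-drama break and cooking-show break with morning-news A: the trade gains 6 net, giving 501 at 119 s.
The spare 4 s is too small for any remaining spot, and no exchange beats 501.

501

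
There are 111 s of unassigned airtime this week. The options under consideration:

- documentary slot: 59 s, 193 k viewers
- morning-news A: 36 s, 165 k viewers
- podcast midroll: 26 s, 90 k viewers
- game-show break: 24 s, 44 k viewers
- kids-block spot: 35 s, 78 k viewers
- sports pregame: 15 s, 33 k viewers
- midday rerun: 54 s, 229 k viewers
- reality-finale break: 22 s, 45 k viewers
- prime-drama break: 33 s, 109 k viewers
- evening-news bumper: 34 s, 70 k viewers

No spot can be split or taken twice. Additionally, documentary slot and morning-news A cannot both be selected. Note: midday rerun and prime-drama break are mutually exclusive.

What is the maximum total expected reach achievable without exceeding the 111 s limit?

Ranking by ratio (expected reach/s): morning-news A 4.58, midday rerun 4.24, podcast midroll 3.46.
Taking morning-news A + sports pregame + midday rerun: 105 s used, 427 in expected reach.
Runner-up morning-news A + podcast midroll + sports pregame + prime-drama break tops out at 397.

427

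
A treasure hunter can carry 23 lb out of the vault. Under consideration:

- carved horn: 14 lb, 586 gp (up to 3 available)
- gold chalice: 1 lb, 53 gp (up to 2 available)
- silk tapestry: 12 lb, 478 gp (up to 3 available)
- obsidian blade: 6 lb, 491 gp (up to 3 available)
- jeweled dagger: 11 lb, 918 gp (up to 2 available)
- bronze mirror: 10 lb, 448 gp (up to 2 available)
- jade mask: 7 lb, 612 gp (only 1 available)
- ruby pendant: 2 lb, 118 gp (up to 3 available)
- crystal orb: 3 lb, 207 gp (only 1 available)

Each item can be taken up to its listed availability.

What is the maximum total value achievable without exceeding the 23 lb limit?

Ranking by ratio (value/lb): jade mask 87.43, jeweled dagger 83.45, obsidian blade 81.83.
Taking the top-ratio items first gives jeweled dagger + jade mask + ruby pendant + crystal orb for 1855 (23 lb).
The 12 lb tied up in jade mask and ruby pendant and crystal orb is better spent on 2×obsidian blade — total rises to 1900 (23 lb).
Every other selection either busts 23 lb or exceeds an availability limit or fails to beat 1900.

1900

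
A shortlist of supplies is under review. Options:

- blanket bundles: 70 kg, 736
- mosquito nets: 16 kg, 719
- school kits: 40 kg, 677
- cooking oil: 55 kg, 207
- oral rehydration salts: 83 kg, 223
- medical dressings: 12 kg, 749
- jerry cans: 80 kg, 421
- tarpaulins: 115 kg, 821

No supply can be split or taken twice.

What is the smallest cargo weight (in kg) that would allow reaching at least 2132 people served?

Minimise kg subject to total people served ≥ 2132.
mosquito nets + school kits + medical dressings reaches 2145 using 68 kg.
Below 68 kg the best achievable stays under 2132.

68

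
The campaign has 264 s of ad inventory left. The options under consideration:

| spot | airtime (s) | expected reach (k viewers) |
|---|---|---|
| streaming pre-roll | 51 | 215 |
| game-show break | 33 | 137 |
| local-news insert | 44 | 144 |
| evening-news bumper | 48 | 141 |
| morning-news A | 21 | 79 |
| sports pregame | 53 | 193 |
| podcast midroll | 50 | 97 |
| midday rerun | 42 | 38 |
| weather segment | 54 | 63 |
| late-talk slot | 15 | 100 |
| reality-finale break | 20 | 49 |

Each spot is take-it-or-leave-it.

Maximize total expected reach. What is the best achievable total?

979

Taking the top-ratio spots first gives streaming pre-roll + game-show break + local-news insert + morning-news A + sports pregame + late-talk slot + reality-finale break for 917 (237 s).
Dropping morning-news A frees 21 s; slotting in evening-news bumper (48 s) lifts the total to 979 at 264 s.
Runner-up streaming pre-roll + game-show break + local-news insert + evening-news bumper + sports pregame + late-talk slot tops out at 930.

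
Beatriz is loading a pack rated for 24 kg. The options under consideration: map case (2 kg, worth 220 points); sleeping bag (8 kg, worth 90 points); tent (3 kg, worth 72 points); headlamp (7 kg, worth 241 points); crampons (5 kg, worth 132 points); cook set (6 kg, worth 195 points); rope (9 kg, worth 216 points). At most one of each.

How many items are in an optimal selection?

4

Best achievable utility is 872.
One optimal bundle: map case + headlamp + cook set + rope (24 kg).
Every optimal selection uses 4 items.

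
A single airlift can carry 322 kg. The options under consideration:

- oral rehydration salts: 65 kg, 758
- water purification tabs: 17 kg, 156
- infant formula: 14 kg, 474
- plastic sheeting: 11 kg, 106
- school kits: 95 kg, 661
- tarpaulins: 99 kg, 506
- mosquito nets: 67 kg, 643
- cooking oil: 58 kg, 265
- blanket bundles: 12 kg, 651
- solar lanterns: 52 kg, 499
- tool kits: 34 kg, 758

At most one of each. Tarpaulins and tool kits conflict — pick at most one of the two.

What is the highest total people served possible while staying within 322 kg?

Density check — blanket bundles 54.25, infant formula 33.86, tool kits 22.29, oral rehydration salts 11.66 are the best per kg.
Taking the top-ratio supplies first gives oral rehydration salts + water purification tabs + infant formula + plastic sheeting + mosquito nets + blanket bundles + solar lanterns + tool kits for 4045 (272 kg).
Dropping solar lanterns frees 52 kg; slotting in school kits (95 kg) lifts the total to 4207 at 315 kg.
Next best is oral rehydration salts + water purification tabs + infant formula + mosquito nets + cooking oil + blanket bundles + solar lanterns + tool kits at 4204 (319 kg) — short by 3.

4207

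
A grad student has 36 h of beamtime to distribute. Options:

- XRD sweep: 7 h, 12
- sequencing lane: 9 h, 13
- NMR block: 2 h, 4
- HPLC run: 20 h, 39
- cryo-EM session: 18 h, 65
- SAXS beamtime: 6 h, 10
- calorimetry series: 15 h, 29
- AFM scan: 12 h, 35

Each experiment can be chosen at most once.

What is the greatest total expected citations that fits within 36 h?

Ranking by ratio (expected citations/h): cryo-EM session 3.61, AFM scan 2.92, NMR block 2.00, HPLC run 1.95.
Filling by ratio: NMR block + cryo-EM session + AFM scan for 104, with 4 h left unused.
Replace NMR block with SAXS beamtime: the trade gains 6 net, giving 110 at 36 h.
Runner-up NMR block + cryo-EM session + AFM scan tops out at 104.

110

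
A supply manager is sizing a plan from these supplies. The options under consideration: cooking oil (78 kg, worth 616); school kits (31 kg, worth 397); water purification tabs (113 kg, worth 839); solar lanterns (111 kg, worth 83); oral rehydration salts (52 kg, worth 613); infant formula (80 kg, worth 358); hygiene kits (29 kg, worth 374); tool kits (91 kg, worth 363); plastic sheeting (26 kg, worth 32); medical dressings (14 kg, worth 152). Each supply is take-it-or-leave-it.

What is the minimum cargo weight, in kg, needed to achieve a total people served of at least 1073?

Minimise kg subject to total people served ≥ 1073.
Taking oral rehydration salts + hygiene kits + medical dressings gives 1139 (≥ 1073) for 95 kg.
No combination under 95 kg hits 1073.

95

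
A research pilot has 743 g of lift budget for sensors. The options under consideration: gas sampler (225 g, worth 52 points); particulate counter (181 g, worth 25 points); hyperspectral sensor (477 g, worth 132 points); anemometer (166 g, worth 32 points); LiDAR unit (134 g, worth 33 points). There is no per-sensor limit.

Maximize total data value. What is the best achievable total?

184

A density-first pass picks hyperspectral sensor + LiDAR unit — 165 at 611 g.
The 134 g tied up in LiDAR unit is better spent on gas sampler — total rises to 184 (702 g).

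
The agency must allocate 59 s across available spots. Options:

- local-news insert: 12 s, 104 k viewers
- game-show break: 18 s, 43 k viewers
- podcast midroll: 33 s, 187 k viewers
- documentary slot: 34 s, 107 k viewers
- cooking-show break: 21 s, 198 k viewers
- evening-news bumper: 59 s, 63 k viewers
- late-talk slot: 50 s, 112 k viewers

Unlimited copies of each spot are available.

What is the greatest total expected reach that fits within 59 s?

510

Ranking by ratio (expected reach/s): cooking-show break 9.43, local-news insert 8.67, podcast midroll 5.67.
Taking the top-ratio spots first gives local-news insert + 2×cooking-show break for 500 (54 s).
Dropping cooking-show break frees 21 s; slotting in 2×local-news insert (24 s) lifts the total to 510 at 57 s.
That's the maximum — no swap from here does better than 510.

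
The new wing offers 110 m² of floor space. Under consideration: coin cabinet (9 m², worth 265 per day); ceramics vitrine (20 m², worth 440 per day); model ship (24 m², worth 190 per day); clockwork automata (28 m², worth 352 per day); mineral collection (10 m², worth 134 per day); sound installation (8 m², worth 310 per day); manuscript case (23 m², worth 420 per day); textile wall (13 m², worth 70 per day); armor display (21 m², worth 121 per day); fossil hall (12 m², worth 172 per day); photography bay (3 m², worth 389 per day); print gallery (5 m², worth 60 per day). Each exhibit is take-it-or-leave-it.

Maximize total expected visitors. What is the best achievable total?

2408

Taking the top-ratio exhibits first gives coin cabinet + ceramics vitrine + mineral collection + sound installation + manuscript case + textile wall + fossil hall + photography bay + print gallery for 2260 (103 m²).
Dropping mineral collection and textile wall frees 23 m²; slotting in clockwork automata (28 m²) lifts the total to 2408 at 108 m².
Runner-up coin cabinet + ceramics vitrine + clockwork automata + mineral collection + sound installation + manuscript case + photography bay + print gallery tops out at 2370.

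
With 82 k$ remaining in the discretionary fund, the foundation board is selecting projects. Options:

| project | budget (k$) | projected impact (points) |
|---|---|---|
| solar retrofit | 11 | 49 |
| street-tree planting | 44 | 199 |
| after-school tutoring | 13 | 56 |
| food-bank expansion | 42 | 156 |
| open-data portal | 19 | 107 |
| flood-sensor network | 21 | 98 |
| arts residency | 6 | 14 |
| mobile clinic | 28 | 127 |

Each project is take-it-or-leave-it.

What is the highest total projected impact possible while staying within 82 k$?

A density-first pass picks solar retrofit + open-data portal + flood-sensor network + mobile clinic — 381 at 79 k$.
The 11 k$ tied up in solar retrofit is better spent on after-school tutoring — total rises to 388 (81 k$).
Runner-up solar retrofit + open-data portal + flood-sensor network + mobile clinic tops out at 381.

388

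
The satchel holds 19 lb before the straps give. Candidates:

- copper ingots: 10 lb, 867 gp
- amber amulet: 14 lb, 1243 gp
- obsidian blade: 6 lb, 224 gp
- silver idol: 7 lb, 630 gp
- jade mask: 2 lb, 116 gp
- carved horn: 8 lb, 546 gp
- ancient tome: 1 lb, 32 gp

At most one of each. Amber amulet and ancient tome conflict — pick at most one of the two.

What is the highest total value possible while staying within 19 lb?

Ranking by ratio (value/lb): silver idol 90.00, amber amulet 88.79, copper ingots 86.70.
The ratio ordering already packs tightly: copper ingots + silver idol + jade mask, 19 lb, 1613.
An exhaustive check of the 128 subsets confirms 1613.

1613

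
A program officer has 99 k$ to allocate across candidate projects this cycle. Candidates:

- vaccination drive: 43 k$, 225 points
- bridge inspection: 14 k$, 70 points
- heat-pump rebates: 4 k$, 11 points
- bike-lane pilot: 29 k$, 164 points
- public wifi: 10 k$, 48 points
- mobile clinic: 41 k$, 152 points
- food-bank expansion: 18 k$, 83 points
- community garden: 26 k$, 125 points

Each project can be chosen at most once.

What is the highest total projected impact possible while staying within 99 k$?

The ratio heuristic lands on vaccination drive + bridge inspection + bike-lane pilot + public wifi (507) but leaves 3 k$ idle.
Replace bridge inspection and public wifi with community garden: the trade gains 7 net, giving 514 at 98 k$.
An exhaustive check of the 256 subsets confirms 514.

514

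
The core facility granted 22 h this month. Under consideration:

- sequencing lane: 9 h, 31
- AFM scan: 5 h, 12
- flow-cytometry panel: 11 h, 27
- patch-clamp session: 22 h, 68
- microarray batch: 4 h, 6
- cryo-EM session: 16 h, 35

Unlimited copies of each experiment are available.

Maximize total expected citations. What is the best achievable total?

Best packing: 2×sequencing lane + microarray batch — 22 h, 68 total.

68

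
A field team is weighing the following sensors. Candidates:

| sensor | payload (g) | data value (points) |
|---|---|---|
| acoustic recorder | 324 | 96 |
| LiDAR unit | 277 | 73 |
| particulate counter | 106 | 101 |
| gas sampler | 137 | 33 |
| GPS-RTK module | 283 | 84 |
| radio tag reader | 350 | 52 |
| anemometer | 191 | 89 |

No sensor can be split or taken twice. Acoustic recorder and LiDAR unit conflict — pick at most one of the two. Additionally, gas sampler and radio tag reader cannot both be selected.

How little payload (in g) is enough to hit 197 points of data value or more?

Minimise g subject to total data value ≥ 197.
acoustic recorder + particulate counter reaches 197 using 430 g.
No combination under 430 g hits 197.

430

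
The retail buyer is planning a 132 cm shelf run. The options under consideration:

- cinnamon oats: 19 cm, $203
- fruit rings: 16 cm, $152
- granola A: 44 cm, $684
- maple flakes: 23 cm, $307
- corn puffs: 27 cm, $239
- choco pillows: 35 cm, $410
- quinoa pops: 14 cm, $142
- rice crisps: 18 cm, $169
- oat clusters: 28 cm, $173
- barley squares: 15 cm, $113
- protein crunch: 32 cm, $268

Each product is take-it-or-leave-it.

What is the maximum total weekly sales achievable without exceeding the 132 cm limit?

Taking the top-ratio products first gives cinnamon oats + granola A + maple flakes + choco pillows for 1604 (121 cm).
The 19 cm tied up in cinnamon oats is better spent on fruit rings + quinoa pops — total rises to 1695 (132 cm).

1695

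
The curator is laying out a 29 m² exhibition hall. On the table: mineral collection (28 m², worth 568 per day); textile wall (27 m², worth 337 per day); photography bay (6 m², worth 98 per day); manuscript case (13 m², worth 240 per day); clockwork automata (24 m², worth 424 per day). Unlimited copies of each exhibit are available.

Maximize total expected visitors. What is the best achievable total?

Best packing: mineral collection — 28 m², 568 total.

568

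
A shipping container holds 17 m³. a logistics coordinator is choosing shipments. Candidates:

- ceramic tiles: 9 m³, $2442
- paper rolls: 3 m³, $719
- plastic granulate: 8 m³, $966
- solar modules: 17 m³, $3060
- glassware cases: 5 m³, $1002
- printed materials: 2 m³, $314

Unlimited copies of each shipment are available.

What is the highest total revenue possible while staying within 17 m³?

Density check — ceramic tiles 271.33, paper rolls 239.67, glassware cases 200.40 are the best per m³.
Ceramic tiles + 2×paper rolls + printed materials uses 17 of the 17 m³ and totals 4194.
No other feasible combination exceeds 4194.

4194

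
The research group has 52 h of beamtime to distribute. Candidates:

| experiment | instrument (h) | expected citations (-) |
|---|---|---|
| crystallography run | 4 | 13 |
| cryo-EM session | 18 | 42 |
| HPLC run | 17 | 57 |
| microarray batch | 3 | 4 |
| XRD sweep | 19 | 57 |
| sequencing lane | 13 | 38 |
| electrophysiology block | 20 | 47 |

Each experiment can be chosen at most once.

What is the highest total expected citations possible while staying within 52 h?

Density check — HPLC run 3.35, crystallography run 3.25, XRD sweep 3.00, sequencing lane 2.92 are the best per h.
Taking the top-ratio experiments first gives crystallography run + HPLC run + microarray batch + XRD sweep for 131 (43 h).
The 4 h tied up in crystallography run is better spent on sequencing lane — total rises to 156 (52 h).

156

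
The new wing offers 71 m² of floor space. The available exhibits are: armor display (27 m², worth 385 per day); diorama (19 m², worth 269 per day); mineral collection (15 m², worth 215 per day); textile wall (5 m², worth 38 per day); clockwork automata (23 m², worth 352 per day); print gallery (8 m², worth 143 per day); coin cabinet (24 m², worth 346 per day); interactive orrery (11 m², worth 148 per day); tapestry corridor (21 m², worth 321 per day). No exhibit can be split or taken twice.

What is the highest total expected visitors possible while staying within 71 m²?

A density-first pass picks mineral collection + clockwork automata + print gallery + tapestry corridor — 1031 at 67 m².
Replace mineral collection with diorama: the trade gains 54 net, giving 1085 at 71 m².
Nothing else within 71 m² beats 1085.

1085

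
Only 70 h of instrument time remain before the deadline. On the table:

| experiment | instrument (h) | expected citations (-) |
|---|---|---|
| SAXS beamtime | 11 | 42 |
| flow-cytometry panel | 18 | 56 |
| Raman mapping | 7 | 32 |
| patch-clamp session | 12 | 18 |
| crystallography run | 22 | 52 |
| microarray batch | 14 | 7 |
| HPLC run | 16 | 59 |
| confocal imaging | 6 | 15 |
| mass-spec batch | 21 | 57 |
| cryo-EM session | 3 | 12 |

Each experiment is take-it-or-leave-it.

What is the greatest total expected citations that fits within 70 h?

By expected citations per h: Raman mapping 4.57, cryo-EM session 4.00, SAXS beamtime 3.82 lead.
Greedy by ratio would take SAXS beamtime + flow-cytometry panel + Raman mapping + HPLC run + confocal imaging + cryo-EM session: 61 h used, total 216.
The 13 h tied up in Raman mapping and confocal imaging is better spent on mass-spec batch — total rises to 226 (69 h).
The closest alternative, SAXS beamtime + flow-cytometry panel + Raman mapping + patch-clamp session + HPLC run + confocal imaging, reaches only 222.

226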